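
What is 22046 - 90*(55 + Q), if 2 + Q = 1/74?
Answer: 639167/37 ≈ 17275.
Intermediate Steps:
Q = -147/74 (Q = -2 + 1/74 = -147/74 ≈ -1.9865)
22046 - 90*(55 + Q) = 22046 - 90*(55 - 147/74) = 22046 - 90*3923/74 = 22046 - 176535/37 = 639167/37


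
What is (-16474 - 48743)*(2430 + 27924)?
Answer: -1979596818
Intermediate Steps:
(-16474 - 48743)*(2430 + 27924) = -65217*30354 = -1979596818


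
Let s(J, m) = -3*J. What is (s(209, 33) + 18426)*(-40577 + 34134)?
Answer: -114678957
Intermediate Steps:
(s(209, 33) + 18426)*(-40577 + 34134) = (-3*209 + 18426)*(-40577 + 34134) = (-627 + 18426)*(-6443) = 17799*(-6443) = -114678957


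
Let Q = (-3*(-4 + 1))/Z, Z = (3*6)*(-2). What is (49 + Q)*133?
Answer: 25935/4 ≈ 6483.8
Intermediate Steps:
Z = -36 (Z = 18*(-2) = -36)
Q = -1/4 (Q = -3*(-4 + 1)/(-36) = -3*(-3)*(-1/36) = 9*(-1/36) = -1/4 ≈ -0.25000)
(49 + Q)*133 = (49 - 1/4)*133 = (195/4)*133 = 25935/4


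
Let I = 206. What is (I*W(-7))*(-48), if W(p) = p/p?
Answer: -9888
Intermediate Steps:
W(p) = 1
(I*W(-7))*(-48) = (206*1)*(-48) = 206*(-48) = -9888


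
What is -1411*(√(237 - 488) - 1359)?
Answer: 1917549 - 1411*I*√251 ≈ 1.9175e+6 - 22354.0*I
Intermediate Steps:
-1411*(√(237 - 488) - 1359) = -1411*(√(-251) - 1359) = -1411*(I*√251 - 1359) = -1411*(-1359 + I*√251) = 1917549 - 1411*I*√251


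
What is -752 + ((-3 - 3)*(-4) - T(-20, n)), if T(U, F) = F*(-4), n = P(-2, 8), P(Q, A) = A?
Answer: -696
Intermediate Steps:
n = 8
T(U, F) = -4*F
-752 + ((-3 - 3)*(-4) - T(-20, n)) = -752 + ((-3 - 3)*(-4) - (-4)*8) = -752 + (-6*(-4) - 1*(-32)) = -752 + (24 + 32) = -752 + 56 = -696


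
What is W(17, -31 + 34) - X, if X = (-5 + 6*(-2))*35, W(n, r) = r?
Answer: 598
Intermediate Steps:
X = -595 (X = (-5 - 12)*35 = -17*35 = -595)
W(17, -31 + 34) - X = (-31 + 34) - 1*(-595) = 3 + 595 = 598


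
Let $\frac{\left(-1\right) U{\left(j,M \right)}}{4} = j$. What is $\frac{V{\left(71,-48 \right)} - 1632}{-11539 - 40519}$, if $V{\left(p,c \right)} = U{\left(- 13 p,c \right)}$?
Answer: $- \frac{1030}{26029} \approx -0.039571$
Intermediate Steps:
$U{\left(j,M \right)} = - 4 j$
$V{\left(p,c \right)} = 52 p$ ($V{\left(p,c \right)} = - 4 \left(- 13 p\right) = 52 p$)
$\frac{V{\left(71,-48 \right)} - 1632}{-11539 - 40519} = \frac{52 \cdot 71 - 1632}{-11539 - 40519} = \frac{3692 - 1632}{-52058} = 2060 \left(- \frac{1}{52058}\right) = - \frac{1030}{26029}$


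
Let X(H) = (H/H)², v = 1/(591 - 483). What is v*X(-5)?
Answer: 1/108 ≈ 0.0092593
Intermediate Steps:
v = 1/108 ≈ 0.0092593
X(H) = 1 (X(H) = 1² = 1)
v*X(-5) = (1/108)*1 = 1/108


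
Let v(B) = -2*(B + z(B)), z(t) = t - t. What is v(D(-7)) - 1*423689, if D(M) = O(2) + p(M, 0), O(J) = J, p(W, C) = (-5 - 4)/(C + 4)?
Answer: -847377/2 ≈ -4.2369e+5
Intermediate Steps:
p(W, C) = -9/(4 + C)
z(t) = 0
D(M) = -¼ (D(M) = 2 - 9/(4 + 0) = 2 - 9/4 = -¼)
v(B) = -2*B (v(B) = -2*(B + 0) = -2*B)
v(D(-7)) - 1*423689 = -2*(-¼) - 1*423689 = ½ - 423689 = -847377/2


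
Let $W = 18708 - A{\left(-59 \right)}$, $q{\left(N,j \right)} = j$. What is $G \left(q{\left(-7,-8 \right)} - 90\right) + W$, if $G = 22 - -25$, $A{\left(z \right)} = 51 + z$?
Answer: $14110$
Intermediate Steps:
$W = 18716$ ($W = 18708 - \left(51 - 59\right) = 18708 - -8 = 18708 + 8 = 18716$)
$G = 47$ ($G = 22 + 25 = 47$)
$G \left(q{\left(-7,-8 \right)} - 90\right) + W = 47 \left(-8 - 90\right) + 18716 = 47 \left(-98\right) + 18716 = -4606 + 18716 = 14110$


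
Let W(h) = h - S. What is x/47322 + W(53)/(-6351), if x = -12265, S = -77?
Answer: -2546875/9107334 ≈ -0.27965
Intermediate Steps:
W(h) = 77 + h (W(h) = h - 1*(-77) = h + 77 = 77 + h)
x/47322 + W(53)/(-6351) = -12265/47322 + (77 + 53)/(-6351) = -12265*1/47322 + 130*(-1/6351) = -1115/4302 - 130/6351 = -2546875/9107334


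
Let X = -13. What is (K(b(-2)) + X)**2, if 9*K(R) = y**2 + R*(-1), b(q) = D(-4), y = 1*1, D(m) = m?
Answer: 12544/81 ≈ 154.86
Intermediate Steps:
y = 1
b(q) = -4
K(R) = 1/9 - R/9 (K(R) = (1**2 + R*(-1))/9 = (1 - R)/9 = 1/9 - R/9)
(K(b(-2)) + X)**2 = ((1/9 - 1/9*(-4)) - 13)**2 = ((1/9 + 4/9) - 13)**2 = (5/9 - 13)**2 = (-112/9)**2 = 12544/81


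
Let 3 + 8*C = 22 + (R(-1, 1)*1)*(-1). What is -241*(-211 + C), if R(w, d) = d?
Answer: 201235/4 ≈ 50309.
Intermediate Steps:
C = 9/4 (C = -3/8 + (22 + (1*1)*(-1))/8 = -3/8 + (22 + 1*(-1))/8 = -3/8 + (22 - 1)/8 = -3/8 + (⅛)*21 = -3/8 + 21/8 = 9/4 ≈ 2.2500)
-241*(-211 + C) = -241*(-211 + 9/4) = -241*(-835/4) = 201235/4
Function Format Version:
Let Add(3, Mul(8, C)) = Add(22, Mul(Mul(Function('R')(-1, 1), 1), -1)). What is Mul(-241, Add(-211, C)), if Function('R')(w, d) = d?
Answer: Rational(201235, 4) ≈ 50309.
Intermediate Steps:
C = Rational(9, 4) (C = Add(Rational(-3, 8), Mul(Rational(1, 8), Add(22, Mul(Mul(1, 1), -1)))) = Add(Rational(-3, 8), Mul(Rational(1, 8), Add(22, Mul(1, -1)))) = Add(Rational(-3, 8), Mul(Rational(1, 8), Add(22, -1))) = Add(Rational(-3, 8), Mul(Rational(1, 8), 21)) = Add(Rational(-3, 8), Rational(21, 8)) = Rational(9, 4) ≈ 2.2500)
Mul(-241, Add(-211, C)) = Mul(-241, Add(-211, Rational(9, 4))) = Mul(-241, Rational(-835, 4)) = Rational(201235, 4)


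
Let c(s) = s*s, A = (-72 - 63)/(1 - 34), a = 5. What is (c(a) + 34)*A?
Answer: 2655/11 ≈ 241.36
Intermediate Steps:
A = 45/11 (A = -135/(-33) = -135*(-1/33) = 45/11 ≈ 4.0909)
c(s) = s**2
(c(a) + 34)*A = (5**2 + 34)*(45/11) = (25 + 34)*(45/11) = 59*(45/11) = 2655/11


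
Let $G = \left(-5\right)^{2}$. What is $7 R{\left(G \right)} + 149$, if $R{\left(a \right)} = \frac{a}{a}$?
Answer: $156$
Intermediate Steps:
$G = 25$
$R{\left(a \right)} = 1$
$7 R{\left(G \right)} + 149 = 7 \cdot 1 + 149 = 7 + 149 = 156$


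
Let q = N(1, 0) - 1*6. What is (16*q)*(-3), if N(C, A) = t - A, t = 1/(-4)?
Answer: 300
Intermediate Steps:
t = -¼ ≈ -0.25000
N(C, A) = -¼ - A
q = -25/4 (q = (-¼ - 1*0) - 1*6 = (-¼ + 0) - 6 = -¼ - 6 = -25/4 ≈ -6.2500)
(16*q)*(-3) = (16*(-25/4))*(-3) = -100*(-3) = 300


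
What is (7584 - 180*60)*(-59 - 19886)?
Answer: 64143120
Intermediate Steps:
(7584 - 180*60)*(-59 - 19886) = (7584 - 10800)*(-19945) = -3216*(-19945) = 64143120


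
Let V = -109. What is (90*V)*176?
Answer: -1726560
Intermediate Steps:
(90*V)*176 = (90*(-109))*176 = -9810*176 = -1726560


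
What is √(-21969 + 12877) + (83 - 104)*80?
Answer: -1680 + 2*I*√2273 ≈ -1680.0 + 95.352*I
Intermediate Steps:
√(-21969 + 12877) + (83 - 104)*80 = √(-9092) - 21*80 = 2*I*√2273 - 1680 = -1680 + 2*I*√2273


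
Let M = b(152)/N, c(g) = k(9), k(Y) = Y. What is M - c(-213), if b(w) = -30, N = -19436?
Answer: -87447/9718 ≈ -8.9985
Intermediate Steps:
c(g) = 9
M = 15/9718 (M = -30/(-19436) = -30*(-1/19436) = 15/9718 ≈ 0.0015435)
M - c(-213) = 15/9718 - 1*9 = 15/9718 - 9 = -87447/9718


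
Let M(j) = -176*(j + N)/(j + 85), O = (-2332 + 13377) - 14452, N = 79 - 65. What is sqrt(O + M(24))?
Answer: I*sqrt(41207559)/109 ≈ 58.893*I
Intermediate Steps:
N = 14
O = -3407 (O = 11045 - 14452 = -3407)
M(j) = -176*(14 + j)/(85 + j) (M(j) = -176*(j + 14)/(j + 85) = -176*(14 + j)/(85 + j))
sqrt(O + M(24)) = sqrt(-3407 + 176*(-14 - 1*24)/(85 + 24)) = sqrt(-3407 + 176*(-14 - 24)/109) = sqrt(-3407 + 176*(1/109)*(-38)) = sqrt(-3407 - 6688/109) = sqrt(-378051/109) = I*sqrt(41207559)/109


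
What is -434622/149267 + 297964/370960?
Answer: -29187796183/13843021580 ≈ -2.1085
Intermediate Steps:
-434622/149267 + 297964/370960 = -434622*1/149267 + 297964*(1/370960) = -434622/149267 + 74491/92740 = -29187796183/13843021580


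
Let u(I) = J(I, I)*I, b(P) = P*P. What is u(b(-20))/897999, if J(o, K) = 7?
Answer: 2800/897999 ≈ 0.0031180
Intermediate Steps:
b(P) = P²
u(I) = 7*I
u(b(-20))/897999 = (7*(-20)²)/897999 = (7*400)*(1/897999) = 2800*(1/897999) = 2800/897999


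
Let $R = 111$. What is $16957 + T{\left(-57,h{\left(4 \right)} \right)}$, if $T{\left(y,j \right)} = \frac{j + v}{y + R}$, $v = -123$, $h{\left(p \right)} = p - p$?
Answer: $\frac{305185}{18} \approx 16955.0$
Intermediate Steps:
$h{\left(p \right)} = 0$
$T{\left(y,j \right)} = \frac{-123 + j}{111 + y}$ ($T{\left(y,j \right)} = \frac{j - 123}{y + 111} = \frac{-123 + j}{111 + y}$)
$16957 + T{\left(-57,h{\left(4 \right)} \right)} = 16957 + \frac{-123 + 0}{111 - 57} = 16957 + \frac{1}{54} \left(-123\right) = 16957 - \frac{41}{18} = \frac{305185}{18}$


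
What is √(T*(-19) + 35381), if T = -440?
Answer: √43741 ≈ 209.14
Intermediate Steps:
√(T*(-19) + 35381) = √(-440*(-19) + 35381) = √(8360 + 35381) = √43741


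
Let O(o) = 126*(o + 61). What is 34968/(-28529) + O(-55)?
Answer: 458148/607 ≈ 754.77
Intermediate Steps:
O(o) = 7686 + 126*o (O(o) = 126*(61 + o) = 7686 + 126*o)
34968/(-28529) + O(-55) = 34968/(-28529) + (7686 + 126*(-55)) = 34968*(-1/28529) + (7686 - 6930) = -744/607 + 756 = 458148/607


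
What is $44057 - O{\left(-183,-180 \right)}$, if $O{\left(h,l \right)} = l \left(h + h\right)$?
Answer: $-21823$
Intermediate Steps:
$O{\left(h,l \right)} = 2 h l$ ($O{\left(h,l \right)} = l 2 h = 2 h l$)
$44057 - O{\left(-183,-180 \right)} = 44057 - 2 \left(-183\right) \left(-180\right) = 44057 - 65880 = -21823$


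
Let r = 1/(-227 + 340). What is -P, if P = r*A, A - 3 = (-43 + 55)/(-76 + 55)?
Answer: -17/791 ≈ -0.021492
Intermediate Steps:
r = 1/113 ≈ 0.0088496
A = 17/7 (A = 3 + (-43 + 55)/(-76 + 55) = 3 + 12/(-21) = 3 + 12*(-1/21) = 3 - 4/7 = 17/7 ≈ 2.4286)
P = 17/791 (P = (1/113)*(17/7) = 17/791 ≈ 0.021492)
-P = -1*17/791 = -17/791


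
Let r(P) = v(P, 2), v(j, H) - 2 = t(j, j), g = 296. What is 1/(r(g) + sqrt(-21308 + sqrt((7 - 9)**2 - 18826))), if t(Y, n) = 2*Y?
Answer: 1/(594 + sqrt(-21308 + I*sqrt(18822))) ≈ 0.0015865 - 0.00038957*I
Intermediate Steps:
v(j, H) = 2 + 2*j
r(P) = 2 + 2*P
1/(r(g) + sqrt(-21308 + sqrt((7 - 9)**2 - 18826))) = 1/((2 + 2*296) + sqrt(-21308 + sqrt((7 - 9)**2 - 18826))) = 1/((2 + 592) + sqrt(-21308 + sqrt((-2)**2 - 18826))) = 1/(594 + sqrt(-21308 + sqrt(4 - 18826))) = 1/(594 + sqrt(-21308 + sqrt(-18822))) = 1/(594 + sqrt(-21308 + I*sqrt(18822)))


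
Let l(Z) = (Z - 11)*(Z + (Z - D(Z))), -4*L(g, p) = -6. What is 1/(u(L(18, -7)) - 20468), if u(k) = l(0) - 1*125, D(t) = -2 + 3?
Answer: -1/20582 ≈ -4.8586e-5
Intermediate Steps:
L(g, p) = 3/2 (L(g, p) = -¼*(-6) = 3/2)
D(t) = 1
l(Z) = (-1 + 2*Z)*(-11 + Z) (l(Z) = (Z - 11)*(Z + (Z - 1*1)) = (-11 + Z)*(Z + (Z - 1)) = (-11 + Z)*(Z + (-1 + Z)) = (-11 + Z)*(-1 + 2*Z) = (-1 + 2*Z)*(-11 + Z))
u(k) = -114 (u(k) = (11 - 23*0 + 2*0²) - 1*125 = (11 + 0 + 2*0) - 125 = (11 + 0 + 0) - 125 = 11 - 125 = -114)
1/(u(L(18, -7)) - 20468) = 1/(-114 - 20468) = 1/(-20582) = -1/20582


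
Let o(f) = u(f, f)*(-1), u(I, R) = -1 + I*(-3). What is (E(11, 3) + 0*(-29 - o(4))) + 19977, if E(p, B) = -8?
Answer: 19969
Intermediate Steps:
u(I, R) = -1 - 3*I
o(f) = 1 + 3*f (o(f) = (-1 - 3*f)*(-1) = 1 + 3*f)
(E(11, 3) + 0*(-29 - o(4))) + 19977 = (-8 + 0*(-29 - (1 + 3*4))) + 19977 = (-8 + 0*(-29 - (1 + 12))) + 19977 = (-8 + 0*(-29 - 1*13)) + 19977 = (-8 + 0*(-29 - 13)) + 19977 = (-8 + 0*(-42)) + 19977 = (-8 + 0) + 19977 = -8 + 19977 = 19969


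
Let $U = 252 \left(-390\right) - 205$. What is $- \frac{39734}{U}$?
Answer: $\frac{39734}{98485} \approx 0.40345$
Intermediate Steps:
$U = -98485$ ($U = -98280 - 205 = -98485$)
$- \frac{39734}{U} = - \frac{39734}{-98485} = \left(-39734\right) \left(- \frac{1}{98485}\right) = \frac{39734}{98485}$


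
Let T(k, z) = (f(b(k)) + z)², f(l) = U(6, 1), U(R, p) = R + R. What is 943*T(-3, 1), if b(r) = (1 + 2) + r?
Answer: 159367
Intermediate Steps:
b(r) = 3 + r
U(R, p) = 2*R
f(l) = 12 (f(l) = 2*6 = 12)
T(k, z) = (12 + z)²
943*T(-3, 1) = 943*(12 + 1)² = 943*13² = 943*169 = 159367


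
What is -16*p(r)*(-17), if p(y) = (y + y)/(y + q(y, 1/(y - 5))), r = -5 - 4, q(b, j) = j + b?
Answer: 68544/253 ≈ 270.92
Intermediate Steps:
q(b, j) = b + j
r = -9
p(y) = 2*y/(1/(-5 + y) + 2*y) (p(y) = (y + y)/(y + (y + 1/(y - 5))) = (2*y)/(y + (y + 1/(-5 + y))) = (2*y)/(1/(-5 + y) + 2*y) = 2*y/(1/(-5 + y) + 2*y))
-16*p(r)*(-17) = -32*(-9)*(-5 - 9)/(1 + 2*(-9)*(-5 - 9))*(-17) = -32*(-9)*(-14)/(1 + 2*(-9)*(-14))*(-17) = -32*(-9)*(-14)/(1 + 252)*(-17) = -32*(-9)*(-14)/253*(-17) = -16*252/253*(-17) = -4032/253*(-17) = 68544/253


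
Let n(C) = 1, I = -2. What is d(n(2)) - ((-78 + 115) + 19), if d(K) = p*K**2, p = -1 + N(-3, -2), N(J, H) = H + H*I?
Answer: -55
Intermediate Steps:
N(J, H) = -H (N(J, H) = H + H*(-2) = H - 2*H = -H)
p = 1 (p = -1 - 1*(-2) = -1 + 2 = 1)
d(K) = K**2 (d(K) = 1*K**2 = K**2)
d(n(2)) - ((-78 + 115) + 19) = 1**2 - ((-78 + 115) + 19) = 1 - (37 + 19) = 1 - 1*56 = 1 - 56 = -55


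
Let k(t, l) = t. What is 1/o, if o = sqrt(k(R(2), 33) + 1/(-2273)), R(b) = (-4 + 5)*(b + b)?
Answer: sqrt(20663843)/9091 ≈ 0.50003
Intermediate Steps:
R(b) = 2*b (R(b) = 1*(2*b) = 2*b)
o = sqrt(20663843)/2273 (o = sqrt(2*2 + 1/(-2273)) = sqrt(4 - 1/2273) = sqrt(9091/2273) = sqrt(20663843)/2273 ≈ 1.9999)
1/o = 1/(sqrt(20663843)/2273) = sqrt(20663843)/9091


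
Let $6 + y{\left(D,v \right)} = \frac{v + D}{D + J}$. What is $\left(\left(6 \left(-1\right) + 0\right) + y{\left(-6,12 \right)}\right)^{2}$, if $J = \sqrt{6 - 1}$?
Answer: $\frac{166644}{961} + \frac{4896 \sqrt{5}}{961} \approx 184.8$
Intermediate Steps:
$J = \sqrt{5}$ ($J = \sqrt{6 + \left(-2 + 1\right)} = \sqrt{6 - 1} = \sqrt{5} \approx 2.2361$)
$y{\left(D,v \right)} = -6 + \frac{D + v}{D + \sqrt{5}}$ ($y{\left(D,v \right)} = -6 + \frac{v + D}{D + \sqrt{5}} = -6 + \frac{D + v}{D + \sqrt{5}}$)
$\left(\left(6 \left(-1\right) + 0\right) + y{\left(-6,12 \right)}\right)^{2} = \left(\left(6 \left(-1\right) + 0\right) + \frac{12 - 6 \sqrt{5} - -30}{-6 + \sqrt{5}}\right)^{2} = \left(\left(-6 + 0\right) + \frac{12 - 6 \sqrt{5} + 30}{-6 + \sqrt{5}}\right)^{2} = \left(-6 + \frac{42 - 6 \sqrt{5}}{-6 + \sqrt{5}}\right)^{2}$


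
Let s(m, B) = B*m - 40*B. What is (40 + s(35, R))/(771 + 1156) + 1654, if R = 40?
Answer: 3187098/1927 ≈ 1653.9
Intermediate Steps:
s(m, B) = -40*B + B*m
(40 + s(35, R))/(771 + 1156) + 1654 = (40 + 40*(-40 + 35))/(771 + 1156) + 1654 = (40 + 40*(-5))/1927 + 1654 = (40 - 200)*(1/1927) + 1654 = -160*1/1927 + 1654 = -160/1927 + 1654 = 3187098/1927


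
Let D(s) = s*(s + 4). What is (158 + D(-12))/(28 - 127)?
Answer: -254/99 ≈ -2.5657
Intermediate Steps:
D(s) = s*(4 + s)
(158 + D(-12))/(28 - 127) = (158 - 12*(4 - 12))/(28 - 127) = (158 - 12*(-8))/(-99) = (158 + 96)*(-1/99) = 254*(-1/99) = -254/99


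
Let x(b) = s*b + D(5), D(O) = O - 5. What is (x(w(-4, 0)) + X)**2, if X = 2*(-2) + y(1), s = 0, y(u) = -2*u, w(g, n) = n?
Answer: 36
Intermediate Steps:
D(O) = -5 + O
x(b) = 0 (x(b) = 0*b + (-5 + 5) = 0 + 0 = 0)
X = -6 (X = 2*(-2) - 2*1 = -4 - 2 = -6)
(x(w(-4, 0)) + X)**2 = (0 - 6)**2 = (-6)**2 = 36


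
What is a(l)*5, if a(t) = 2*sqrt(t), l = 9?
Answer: 30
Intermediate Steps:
a(l)*5 = (2*sqrt(9))*5 = (2*3)*5 = 6*5 = 30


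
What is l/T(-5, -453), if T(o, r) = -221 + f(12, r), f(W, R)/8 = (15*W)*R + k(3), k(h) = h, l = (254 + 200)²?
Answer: -206116/652517 ≈ -0.31588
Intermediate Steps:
l = 206116 (l = 454² = 206116)
f(W, R) = 24 + 120*R*W (f(W, R) = 8*((15*W)*R + 3) = 8*(15*R*W + 3) = 8*(3 + 15*R*W) = 24 + 120*R*W)
T(o, r) = -197 + 1440*r (T(o, r) = -221 + (24 + 120*r*12) = -221 + (24 + 1440*r) = -197 + 1440*r)
l/T(-5, -453) = 206116/(-197 + 1440*(-453)) = 206116/(-197 - 652320) = 206116/(-652517) = 206116*(-1/652517) = -206116/652517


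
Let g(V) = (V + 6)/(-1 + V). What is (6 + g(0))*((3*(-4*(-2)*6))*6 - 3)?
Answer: 0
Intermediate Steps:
g(V) = (6 + V)/(-1 + V)
(6 + g(0))*((3*(-4*(-2)*6))*6 - 3) = (6 + (6 + 0)/(-1 + 0))*((3*(-4*(-2)*6))*6 - 3) = (6 + 6/(-1))*((3*(8*6))*6 - 3) = (6 - 1*6)*((3*48)*6 - 3) = (6 - 6)*(144*6 - 3) = 0*(864 - 3) = 0*861 = 0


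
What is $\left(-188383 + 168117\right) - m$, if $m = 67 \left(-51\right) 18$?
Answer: $41240$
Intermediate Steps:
$m = -61506$ ($m = \left(-3417\right) 18 = -61506$)
$\left(-188383 + 168117\right) - m = \left(-188383 + 168117\right) - -61506 = -20266 + 61506 = 41240$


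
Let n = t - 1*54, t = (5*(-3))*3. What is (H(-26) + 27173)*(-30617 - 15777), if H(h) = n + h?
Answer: -1254864912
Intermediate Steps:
t = -45 (t = -15*3 = -45)
n = -99 (n = -45 - 1*54 = -45 - 54 = -99)
H(h) = -99 + h
(H(-26) + 27173)*(-30617 - 15777) = ((-99 - 26) + 27173)*(-30617 - 15777) = (-125 + 27173)*(-46394) = 27048*(-46394) = -1254864912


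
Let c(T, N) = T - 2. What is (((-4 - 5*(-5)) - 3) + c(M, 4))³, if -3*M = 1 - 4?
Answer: 4913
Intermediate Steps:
M = 1 (M = -(1 - 4)/3 = -⅓*(-3) = 1)
c(T, N) = -2 + T
(((-4 - 5*(-5)) - 3) + c(M, 4))³ = (((-4 - 5*(-5)) - 3) + (-2 + 1))³ = (((-4 + 25) - 3) - 1)³ = ((21 - 3) - 1)³ = (18 - 1)³ = 17³ = 4913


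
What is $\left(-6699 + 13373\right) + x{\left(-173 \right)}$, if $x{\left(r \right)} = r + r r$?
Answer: $36430$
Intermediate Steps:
$x{\left(r \right)} = r + r^{2}$
$\left(-6699 + 13373\right) + x{\left(-173 \right)} = \left(-6699 + 13373\right) - 173 \left(1 - 173\right) = 6674 - -29756 = 6674 + 29756 = 36430$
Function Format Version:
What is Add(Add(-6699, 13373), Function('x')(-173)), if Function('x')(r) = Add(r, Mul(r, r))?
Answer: 36430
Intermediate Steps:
Function('x')(r) = Add(r, Pow(r, 2))
Add(Add(-6699, 13373), Function('x')(-173)) = Add(Add(-6699, 13373), Mul(-173, Add(1, -173))) = Add(6674, Mul(-173, -172)) = Add(6674, 29756) = 36430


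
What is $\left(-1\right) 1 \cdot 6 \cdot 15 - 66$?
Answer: $-156$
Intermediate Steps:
$\left(-1\right) 1 \cdot 6 \cdot 15 - 66 = \left(-1\right) 6 \cdot 15 - 66 = \left(-6\right) 15 - 66 = -90 - 66 = -156$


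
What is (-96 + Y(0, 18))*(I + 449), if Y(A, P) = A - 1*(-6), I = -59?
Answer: -35100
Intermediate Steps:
Y(A, P) = 6 + A (Y(A, P) = A + 6 = 6 + A)
(-96 + Y(0, 18))*(I + 449) = (-96 + (6 + 0))*(-59 + 449) = (-96 + 6)*390 = -90*390 = -35100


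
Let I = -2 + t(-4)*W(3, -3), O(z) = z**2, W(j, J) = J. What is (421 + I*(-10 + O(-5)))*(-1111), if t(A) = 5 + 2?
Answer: -84436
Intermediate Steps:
t(A) = 7
I = -23 (I = -2 + 7*(-3) = -2 - 21 = -23)
(421 + I*(-10 + O(-5)))*(-1111) = (421 - 23*(-10 + (-5)**2))*(-1111) = (421 - 23*(-10 + 25))*(-1111) = (421 - 23*15)*(-1111) = (421 - 345)*(-1111) = 76*(-1111) = -84436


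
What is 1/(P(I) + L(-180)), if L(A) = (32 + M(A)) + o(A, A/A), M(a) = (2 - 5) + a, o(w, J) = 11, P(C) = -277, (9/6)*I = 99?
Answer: -1/417 ≈ -0.0023981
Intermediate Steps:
I = 66 (I = (⅔)*99 = 66)
M(a) = -3 + a
L(A) = 40 + A (L(A) = (32 + (-3 + A)) + 11 = (29 + A) + 11 = 40 + A)
1/(P(I) + L(-180)) = 1/(-277 + (40 - 180)) = 1/(-277 - 140) = 1/(-417) = -1/417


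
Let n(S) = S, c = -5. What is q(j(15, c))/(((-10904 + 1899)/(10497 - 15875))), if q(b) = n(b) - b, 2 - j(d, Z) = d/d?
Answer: 0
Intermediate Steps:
j(d, Z) = 1 (j(d, Z) = 2 - d/d = 2 - 1*1 = 2 - 1 = 1)
q(b) = 0 (q(b) = b - b = 0)
q(j(15, c))/(((-10904 + 1899)/(10497 - 15875))) = 0/(((-10904 + 1899)/(10497 - 15875))) = 0/((-9005/(-5378))) = 0/((-9005*(-1/5378))) = 0/(9005/5378) = 0*(5378/9005) = 0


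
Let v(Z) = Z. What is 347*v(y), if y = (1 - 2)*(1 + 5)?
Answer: -2082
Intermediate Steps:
y = -6 (y = -1*6 = -6)
347*v(y) = 347*(-6) = -2082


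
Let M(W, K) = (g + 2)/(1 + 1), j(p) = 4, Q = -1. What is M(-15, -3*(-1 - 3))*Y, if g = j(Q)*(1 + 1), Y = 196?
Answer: 980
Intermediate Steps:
g = 8 (g = 4*(1 + 1) = 4*2 = 8)
M(W, K) = 5 (M(W, K) = (8 + 2)/(1 + 1) = 10/2 = 10*(½) = 5)
M(-15, -3*(-1 - 3))*Y = 5*196 = 980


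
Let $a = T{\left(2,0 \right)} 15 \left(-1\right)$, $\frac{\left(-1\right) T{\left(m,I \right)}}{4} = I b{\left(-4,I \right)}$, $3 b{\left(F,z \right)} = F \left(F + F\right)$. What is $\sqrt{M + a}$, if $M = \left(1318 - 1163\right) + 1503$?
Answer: $\sqrt{1658} \approx 40.719$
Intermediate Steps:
$b{\left(F,z \right)} = \frac{2 F^{2}}{3}$ ($b{\left(F,z \right)} = \frac{F \left(F + F\right)}{3} = \frac{F 2 F}{3} = \frac{2 F^{2}}{3}$)
$T{\left(m,I \right)} = - \frac{128 I}{3}$ ($T{\left(m,I \right)} = - 4 I \frac{2 \left(-4\right)^{2}}{3} = - 4 I \frac{2}{3} \cdot 16 = - 4 I \frac{32}{3} = - 4 \frac{32 I}{3} = - \frac{128 I}{3}$)
$M = 1658$ ($M = 155 + 1503 = 1658$)
$a = 0$ ($a = \left(- \frac{128}{3}\right) 0 \cdot 15 \left(-1\right) = 0 \cdot 15 \left(-1\right) = 0 \left(-1\right) = 0$)
$\sqrt{M + a} = \sqrt{1658 + 0} = \sqrt{1658}$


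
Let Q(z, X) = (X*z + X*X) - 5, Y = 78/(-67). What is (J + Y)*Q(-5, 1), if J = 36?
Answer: -21006/67 ≈ -313.52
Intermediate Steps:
Y = -78/67 (Y = 78*(-1/67) = -78/67 ≈ -1.1642)
Q(z, X) = -5 + X**2 + X*z (Q(z, X) = (X*z + X**2) - 5 = (X**2 + X*z) - 5 = -5 + X**2 + X*z)
(J + Y)*Q(-5, 1) = (36 - 78/67)*(-5 + 1**2 + 1*(-5)) = 2334*(-5 + 1 - 5)/67 = (2334/67)*(-9) = -21006/67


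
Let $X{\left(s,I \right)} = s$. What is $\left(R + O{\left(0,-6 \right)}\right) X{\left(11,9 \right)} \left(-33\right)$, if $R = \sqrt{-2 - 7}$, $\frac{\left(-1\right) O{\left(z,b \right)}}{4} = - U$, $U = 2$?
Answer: $-2904 - 1089 i \approx -2904.0 - 1089.0 i$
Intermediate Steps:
$O{\left(z,b \right)} = 8$ ($O{\left(z,b \right)} = - 4 \left(\left(-1\right) 2\right) = \left(-4\right) \left(-2\right) = 8$)
$R = 3 i$ ($R = \sqrt{-9} = 3 i \approx 3.0 i$)
$\left(R + O{\left(0,-6 \right)}\right) X{\left(11,9 \right)} \left(-33\right) = \left(3 i + 8\right) 11 \left(-33\right) = \left(8 + 3 i\right) 11 \left(-33\right) = \left(88 + 33 i\right) \left(-33\right) = -2904 - 1089 i$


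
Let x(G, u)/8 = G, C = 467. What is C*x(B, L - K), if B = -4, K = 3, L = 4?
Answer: -14944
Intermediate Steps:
x(G, u) = 8*G
C*x(B, L - K) = 467*(8*(-4)) = 467*(-32) = -14944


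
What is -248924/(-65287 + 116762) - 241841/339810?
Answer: -19407125983/3498343950 ≈ -5.5475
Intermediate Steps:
-248924/(-65287 + 116762) - 241841/339810 = -248924/51475 - 241841*1/339810 = -248924*1/51475 - 241841/339810 = -248924/51475 - 241841/339810 = -19407125983/3498343950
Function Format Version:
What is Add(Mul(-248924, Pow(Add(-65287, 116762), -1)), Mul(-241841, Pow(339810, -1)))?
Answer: Rational(-19407125983, 3498343950) ≈ -5.5475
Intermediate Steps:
Add(Mul(-248924, Pow(Add(-65287, 116762), -1)), Mul(-241841, Pow(339810, -1))) = Add(Mul(-248924, Pow(51475, -1)), Mul(-241841, Rational(1, 339810))) = Add(Mul(-248924, Rational(1, 51475)), Rational(-241841, 339810)) = Add(Rational(-248924, 51475), Rational(-241841, 339810)) = Rational(-19407125983, 3498343950)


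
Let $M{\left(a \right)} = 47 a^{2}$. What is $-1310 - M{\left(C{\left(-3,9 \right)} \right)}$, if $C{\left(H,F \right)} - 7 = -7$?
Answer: $-1310$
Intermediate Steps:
$C{\left(H,F \right)} = 0$ ($C{\left(H,F \right)} = 7 - 7 = 0$)
$-1310 - M{\left(C{\left(-3,9 \right)} \right)} = -1310 - 47 \cdot 0^{2} = -1310 - 47 \cdot 0 = -1310 - 0 = -1310 + 0 = -1310$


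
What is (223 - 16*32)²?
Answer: 83521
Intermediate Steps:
(223 - 16*32)² = (223 - 512)² = (-289)² = 83521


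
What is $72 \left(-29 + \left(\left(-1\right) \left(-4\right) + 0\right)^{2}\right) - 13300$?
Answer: $-14236$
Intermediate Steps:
$72 \left(-29 + \left(\left(-1\right) \left(-4\right) + 0\right)^{2}\right) - 13300 = 72 \left(-29 + \left(4 + 0\right)^{2}\right) - 13300 = 72 \left(-29 + 4^{2}\right) - 13300 = 72 \left(-29 + 16\right) - 13300 = 72 \left(-13\right) - 13300 = -936 - 13300 = -14236$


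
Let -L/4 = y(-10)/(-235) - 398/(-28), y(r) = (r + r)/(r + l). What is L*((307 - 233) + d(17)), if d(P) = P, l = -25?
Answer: -1215682/235 ≈ -5173.1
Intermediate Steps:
y(r) = 2*r/(-25 + r) (y(r) = (r + r)/(r - 25) = (2*r)/(-25 + r) = 2*r/(-25 + r))
L = -93514/1645 (L = -4*((2*(-10)/(-25 - 10))/(-235) - 398/(-28)) = -4*((2*(-10)/(-35))*(-1/235) - 398*(-1/28)) = -4*((2*(-10)*(-1/35))*(-1/235) + 199/14) = -4*((4/7)*(-1/235) + 199/14) = -4*(-4/1645 + 199/14) = -4*46757/3290 = -93514/1645 ≈ -56.847)
L*((307 - 233) + d(17)) = -93514*((307 - 233) + 17)/1645 = -93514*(74 + 17)/1645 = -93514/1645*91 = -1215682/235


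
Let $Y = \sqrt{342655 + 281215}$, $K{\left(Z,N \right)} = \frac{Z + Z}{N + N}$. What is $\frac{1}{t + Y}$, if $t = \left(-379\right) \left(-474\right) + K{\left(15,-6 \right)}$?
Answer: $\frac{718574}{129084652889} - \frac{4 \sqrt{623870}}{129084652889} \approx 5.5422 \cdot 10^{-6}$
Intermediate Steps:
$K{\left(Z,N \right)} = \frac{Z}{N}$ ($K{\left(Z,N \right)} = \frac{2 Z}{2 N} = 2 Z \frac{1}{2 N} = \frac{Z}{N}$)
$t = \frac{359287}{2}$ ($t = \left(-379\right) \left(-474\right) + \frac{15}{-6} = 179646 + 15 \left(- \frac{1}{6}\right) = 179646 - \frac{5}{2} = \frac{359287}{2} \approx 1.7964 \cdot 10^{5}$)
$Y = \sqrt{623870} \approx 789.85$
$\frac{1}{t + Y} = \frac{1}{\frac{359287}{2} + \sqrt{623870}}$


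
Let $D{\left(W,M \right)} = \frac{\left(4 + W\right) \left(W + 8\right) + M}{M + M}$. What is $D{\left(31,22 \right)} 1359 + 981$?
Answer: $\frac{1928097}{44} \approx 43820.0$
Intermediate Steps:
$D{\left(W,M \right)} = \frac{M + \left(4 + W\right) \left(8 + W\right)}{2 M}$ ($D{\left(W,M \right)} = \frac{\left(4 + W\right) \left(8 + W\right) + M}{2 M} = \left(M + \left(4 + W\right) \left(8 + W\right)\right) \frac{1}{2 M} = \frac{M + \left(4 + W\right) \left(8 + W\right)}{2 M}$)
$D{\left(31,22 \right)} 1359 + 981 = \frac{32 + 22 + 31^{2} + 12 \cdot 31}{2 \cdot 22} \cdot 1359 + 981 = \frac{1}{2} \cdot \frac{1}{22} \left(32 + 22 + 961 + 372\right) 1359 + 981 = \frac{1}{2} \cdot \frac{1}{22} \cdot 1387 \cdot 1359 + 981 = \frac{1387}{44} \cdot 1359 + 981 = \frac{1884933}{44} + 981 = \frac{1928097}{44}$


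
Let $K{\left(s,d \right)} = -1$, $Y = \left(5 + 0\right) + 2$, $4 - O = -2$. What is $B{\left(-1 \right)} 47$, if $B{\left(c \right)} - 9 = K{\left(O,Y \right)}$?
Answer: $376$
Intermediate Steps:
$O = 6$ ($O = 4 - -2 = 4 + 2 = 6$)
$Y = 7$ ($Y = 5 + 2 = 7$)
$B{\left(c \right)} = 8$ ($B{\left(c \right)} = 9 - 1 = 8$)
$B{\left(-1 \right)} 47 = 8 \cdot 47 = 376$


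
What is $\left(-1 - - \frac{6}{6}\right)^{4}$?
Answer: $0$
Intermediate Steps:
$\left(-1 - - \frac{6}{6}\right)^{4} = \left(-1 - \left(-6\right) \frac{1}{6}\right)^{4} = \left(-1 - -1\right)^{4} = \left(-1 + 1\right)^{4} = 0^{4} = 0$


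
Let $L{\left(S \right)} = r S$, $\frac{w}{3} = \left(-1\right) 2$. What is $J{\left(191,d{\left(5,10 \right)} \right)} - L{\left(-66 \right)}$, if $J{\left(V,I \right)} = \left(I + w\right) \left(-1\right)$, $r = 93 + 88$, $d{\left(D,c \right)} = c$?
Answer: $11942$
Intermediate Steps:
$w = -6$ ($w = 3 \left(\left(-1\right) 2\right) = 3 \left(-2\right) = -6$)
$r = 181$
$J{\left(V,I \right)} = 6 - I$ ($J{\left(V,I \right)} = \left(I - 6\right) \left(-1\right) = \left(-6 + I\right) \left(-1\right) = 6 - I$)
$L{\left(S \right)} = 181 S$
$J{\left(191,d{\left(5,10 \right)} \right)} - L{\left(-66 \right)} = \left(6 - 10\right) - 181 \left(-66\right) = \left(6 - 10\right) - -11946 = -4 + 11946 = 11942$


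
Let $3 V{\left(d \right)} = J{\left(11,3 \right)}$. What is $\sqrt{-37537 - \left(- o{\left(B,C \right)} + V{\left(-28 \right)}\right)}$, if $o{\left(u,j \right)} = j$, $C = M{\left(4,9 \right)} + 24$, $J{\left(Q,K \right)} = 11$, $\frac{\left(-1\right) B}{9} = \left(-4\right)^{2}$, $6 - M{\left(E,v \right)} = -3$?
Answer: $\frac{i \sqrt{337569}}{3} \approx 193.67 i$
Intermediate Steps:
$M{\left(E,v \right)} = 9$ ($M{\left(E,v \right)} = 6 - -3 = 6 + 3 = 9$)
$B = -144$ ($B = - 9 \left(-4\right)^{2} = \left(-9\right) 16 = -144$)
$C = 33$ ($C = 9 + 24 = 33$)
$V{\left(d \right)} = \frac{11}{3}$ ($V{\left(d \right)} = \frac{1}{3} \cdot 11 = \frac{11}{3}$)
$\sqrt{-37537 - \left(- o{\left(B,C \right)} + V{\left(-28 \right)}\right)} = \sqrt{-37537 + \left(33 - \frac{11}{3}\right)} = \sqrt{-37537 + \frac{88}{3}} = \sqrt{- \frac{112523}{3}} = \frac{i \sqrt{337569}}{3}$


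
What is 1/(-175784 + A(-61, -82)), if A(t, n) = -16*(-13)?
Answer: -1/175576 ≈ -5.6955e-6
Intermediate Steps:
A(t, n) = 208
1/(-175784 + A(-61, -82)) = 1/(-175784 + 208) = 1/(-175576) = -1/175576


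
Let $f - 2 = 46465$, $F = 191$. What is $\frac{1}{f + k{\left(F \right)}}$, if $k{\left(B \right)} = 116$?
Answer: $\frac{1}{46583} \approx 2.1467 \cdot 10^{-5}$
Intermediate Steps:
$f = 46467$ ($f = 2 + 46465 = 46467$)
$\frac{1}{f + k{\left(F \right)}} = \frac{1}{46467 + 116} = \frac{1}{46583}$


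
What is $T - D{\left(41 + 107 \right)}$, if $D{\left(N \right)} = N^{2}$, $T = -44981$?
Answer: $-66885$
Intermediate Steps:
$T - D{\left(41 + 107 \right)} = -44981 - \left(41 + 107\right)^{2} = -44981 - 148^{2} = -44981 - 21904 = -66885$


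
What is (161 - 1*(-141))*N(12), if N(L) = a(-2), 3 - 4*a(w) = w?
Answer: 755/2 ≈ 377.50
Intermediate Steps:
a(w) = ¾ - w/4
N(L) = 5/4 (N(L) = ¾ - ¼*(-2) = ¾ + ½ = 5/4)
(161 - 1*(-141))*N(12) = (161 - 1*(-141))*(5/4) = (161 + 141)*(5/4) = 302*(5/4) = 755/2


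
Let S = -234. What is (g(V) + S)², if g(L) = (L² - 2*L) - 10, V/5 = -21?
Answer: 120802081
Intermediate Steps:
V = -105 (V = 5*(-21) = -105)
g(L) = -10 + L² - 2*L
(g(V) + S)² = ((-10 + (-105)² - 2*(-105)) - 234)² = ((-10 + 11025 + 210) - 234)² = (11225 - 234)² = 10991² = 120802081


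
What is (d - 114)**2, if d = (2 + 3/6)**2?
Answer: 185761/16 ≈ 11610.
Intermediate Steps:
d = 25/4 (d = (2 + 3*(1/6))**2 = (2 + 1/2)**2 = (5/2)**2 = 25/4 ≈ 6.2500)
(d - 114)**2 = (25/4 - 114)**2 = (-431/4)**2 = 185761/16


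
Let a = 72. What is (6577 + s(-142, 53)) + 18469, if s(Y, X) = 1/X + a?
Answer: 1331255/53 ≈ 25118.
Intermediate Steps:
s(Y, X) = 72 + 1/X (s(Y, X) = 1/X + 72 = 72 + 1/X)
(6577 + s(-142, 53)) + 18469 = (6577 + (72 + 1/53)) + 18469 = (6577 + 3817/53) + 18469 = 352398/53 + 18469 = 1331255/53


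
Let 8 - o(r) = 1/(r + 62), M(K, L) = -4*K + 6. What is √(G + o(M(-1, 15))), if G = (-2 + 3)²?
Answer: √1294/12 ≈ 2.9977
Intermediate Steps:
G = 1 (G = 1² = 1)
M(K, L) = 6 - 4*K
o(r) = 8 - 1/(62 + r) (o(r) = 8 - 1/(r + 62) = 8 - 1/(62 + r))
√(G + o(M(-1, 15))) = √(1 + (495 + 8*(6 - 4*(-1)))/(62 + (6 - 4*(-1)))) = √(1 + (495 + 8*(6 + 4))/(62 + (6 + 4))) = √(1 + (495 + 8*10)/(62 + 10)) = √(1 + (495 + 80)/72) = √(1 + (1/72)*575) = √(1 + 575/72) = √(647/72) = √1294/12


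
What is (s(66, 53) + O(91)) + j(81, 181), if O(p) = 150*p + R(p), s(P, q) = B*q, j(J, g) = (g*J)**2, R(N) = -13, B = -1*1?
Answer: 214958505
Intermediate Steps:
B = -1
j(J, g) = J**2*g**2 (j(J, g) = (J*g)**2 = J**2*g**2)
s(P, q) = -q
O(p) = -13 + 150*p (O(p) = 150*p - 13 = -13 + 150*p)
(s(66, 53) + O(91)) + j(81, 181) = (-1*53 + (-13 + 150*91)) + 81**2*181**2 = (-53 + (-13 + 13650)) + 6561*32761 = (-53 + 13637) + 214944921 = 13584 + 214944921 = 214958505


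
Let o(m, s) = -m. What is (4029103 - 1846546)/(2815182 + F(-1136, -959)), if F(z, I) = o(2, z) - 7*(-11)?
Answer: 727519/938419 ≈ 0.77526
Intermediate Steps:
F(z, I) = 75 (F(z, I) = -1*2 - 7*(-11) = -2 + 77 = 75)
(4029103 - 1846546)/(2815182 + F(-1136, -959)) = (4029103 - 1846546)/(2815182 + 75) = 2182557/2815257 = 2182557*(1/2815257) = 727519/938419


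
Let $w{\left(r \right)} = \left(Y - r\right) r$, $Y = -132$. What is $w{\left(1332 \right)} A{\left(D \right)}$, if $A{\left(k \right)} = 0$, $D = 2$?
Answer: $0$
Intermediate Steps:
$w{\left(r \right)} = r \left(-132 - r\right)$ ($w{\left(r \right)} = \left(-132 - r\right) r = r \left(-132 - r\right)$)
$w{\left(1332 \right)} A{\left(D \right)} = \left(-1\right) 1332 \left(132 + 1332\right) 0 = \left(-1\right) 1332 \cdot 1464 \cdot 0 = \left(-1950048\right) 0 = 0$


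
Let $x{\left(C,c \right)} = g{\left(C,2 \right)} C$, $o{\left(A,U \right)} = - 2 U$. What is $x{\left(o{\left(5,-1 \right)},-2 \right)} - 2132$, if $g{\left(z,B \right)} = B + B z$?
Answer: $-2120$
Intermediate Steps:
$x{\left(C,c \right)} = C \left(2 + 2 C\right)$ ($x{\left(C,c \right)} = 2 \left(1 + C\right) C = \left(2 + 2 C\right) C = C \left(2 + 2 C\right)$)
$x{\left(o{\left(5,-1 \right)},-2 \right)} - 2132 = 2 \left(\left(-2\right) \left(-1\right)\right) \left(1 - -2\right) - 2132 = 2 \cdot 2 \left(1 + 2\right) - 2132 = 2 \cdot 2 \cdot 3 - 2132 = 12 - 2132 = -2120$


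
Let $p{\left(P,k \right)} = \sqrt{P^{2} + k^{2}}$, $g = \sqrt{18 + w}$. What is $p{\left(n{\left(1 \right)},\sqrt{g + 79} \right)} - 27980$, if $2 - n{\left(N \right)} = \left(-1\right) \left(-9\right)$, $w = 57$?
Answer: $-27980 + \sqrt{128 + 5 \sqrt{3}} \approx -27968.0$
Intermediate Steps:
$n{\left(N \right)} = -7$ ($n{\left(N \right)} = 2 - \left(-1\right) \left(-9\right) = 2 - 9 = -7$)
$g = 5 \sqrt{3}$ ($g = \sqrt{18 + 57} = \sqrt{75} = 5 \sqrt{3} \approx 8.6602$)
$p{\left(n{\left(1 \right)},\sqrt{g + 79} \right)} - 27980 = \sqrt{\left(-7\right)^{2} + \left(\sqrt{5 \sqrt{3} + 79}\right)^{2}} - 27980 = \sqrt{49 + \left(\sqrt{79 + 5 \sqrt{3}}\right)^{2}} - 27980 = \sqrt{49 + \left(79 + 5 \sqrt{3}\right)} - 27980 = \sqrt{128 + 5 \sqrt{3}} - 27980 = -27980 + \sqrt{128 + 5 \sqrt{3}}$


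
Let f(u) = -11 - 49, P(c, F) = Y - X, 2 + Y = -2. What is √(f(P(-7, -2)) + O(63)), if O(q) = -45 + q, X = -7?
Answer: I*√42 ≈ 6.4807*I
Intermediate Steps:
Y = -4 (Y = -2 - 2 = -4)
P(c, F) = 3 (P(c, F) = -4 - 1*(-7) = -4 + 7 = 3)
f(u) = -60
√(f(P(-7, -2)) + O(63)) = √(-60 + (-45 + 63)) = √(-60 + 18) = √(-42) = I*√42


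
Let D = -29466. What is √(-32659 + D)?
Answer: 5*I*√2485 ≈ 249.25*I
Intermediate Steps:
√(-32659 + D) = √(-32659 - 29466) = √(-62125) = 5*I*√2485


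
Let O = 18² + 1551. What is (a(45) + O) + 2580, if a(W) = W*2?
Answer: 4545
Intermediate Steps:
a(W) = 2*W
O = 1875 (O = 324 + 1551 = 1875)
(a(45) + O) + 2580 = (2*45 + 1875) + 2580 = (90 + 1875) + 2580 = 1965 + 2580 = 4545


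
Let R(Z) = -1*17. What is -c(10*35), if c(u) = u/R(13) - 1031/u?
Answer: 140027/5950 ≈ 23.534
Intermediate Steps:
R(Z) = -17
c(u) = -1031/u - u/17 (c(u) = u/(-17) - 1031/u = u*(-1/17) - 1031/u = -u/17 - 1031/u = -1031/u - u/17)
-c(10*35) = -(-1031/(10*35) - 10*35/17) = -(-1031/350 - 1/17*350) = -(-1031*1/350 - 350/17) = -(-1031/350 - 350/17) = -1*(-140027/5950) = 140027/5950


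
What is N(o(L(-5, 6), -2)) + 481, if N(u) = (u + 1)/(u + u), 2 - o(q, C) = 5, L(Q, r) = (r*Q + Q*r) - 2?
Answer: 1444/3 ≈ 481.33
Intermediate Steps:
L(Q, r) = -2 + 2*Q*r (L(Q, r) = (Q*r + Q*r) - 2 = 2*Q*r - 2 = -2 + 2*Q*r)
o(q, C) = -3 (o(q, C) = 2 - 1*5 = 2 - 5 = -3)
N(u) = (1 + u)/(2*u) (N(u) = (1 + u)/((2*u)) = (1 + u)*(1/(2*u)) = (1 + u)/(2*u))
N(o(L(-5, 6), -2)) + 481 = (1/2)*(1 - 3)/(-3) + 481 = (1/2)*(-1/3)*(-2) + 481 = 1/3 + 481 = 1444/3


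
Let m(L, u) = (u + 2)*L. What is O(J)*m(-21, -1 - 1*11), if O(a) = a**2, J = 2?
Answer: 840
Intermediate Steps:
m(L, u) = L*(2 + u) (m(L, u) = (2 + u)*L = L*(2 + u))
O(J)*m(-21, -1 - 1*11) = 2**2*(-21*(2 + (-1 - 1*11))) = 4*(-21*(2 + (-1 - 11))) = 4*(-21*(2 - 12)) = 4*(-21*(-10)) = 4*210 = 840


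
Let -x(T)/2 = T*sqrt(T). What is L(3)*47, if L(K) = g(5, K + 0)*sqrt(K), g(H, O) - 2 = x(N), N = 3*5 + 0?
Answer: -4230*sqrt(5) + 94*sqrt(3) ≈ -9295.8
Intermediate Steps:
N = 15 (N = 15 + 0 = 15)
x(T) = -2*T**(3/2) (x(T) = -2*T*sqrt(T) = -2*T**(3/2))
g(H, O) = 2 - 30*sqrt(15)
L(K) = sqrt(K)*(2 - 30*sqrt(15)) (L(K) = (2 - 30*sqrt(15))*sqrt(K) = sqrt(K)*(2 - 30*sqrt(15)))
L(3)*47 = (sqrt(3)*(2 - 30*sqrt(15)))*47 = 47*sqrt(3)*(2 - 30*sqrt(15))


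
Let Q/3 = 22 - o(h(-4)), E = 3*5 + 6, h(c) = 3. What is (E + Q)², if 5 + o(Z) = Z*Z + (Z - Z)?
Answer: 5625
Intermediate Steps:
o(Z) = -5 + Z² (o(Z) = -5 + (Z*Z + (Z - Z)) = -5 + (Z² + 0) = -5 + Z²)
E = 21 (E = 15 + 6 = 21)
Q = 54 (Q = 3*(22 - (-5 + 3²)) = 3*(22 - (-5 + 9)) = 3*(22 - 1*4) = 3*(22 - 4) = 3*18 = 54)
(E + Q)² = (21 + 54)² = 75² = 5625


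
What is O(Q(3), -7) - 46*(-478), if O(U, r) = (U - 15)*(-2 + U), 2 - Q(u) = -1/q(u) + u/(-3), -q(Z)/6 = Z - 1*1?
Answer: 3164677/144 ≈ 21977.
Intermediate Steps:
q(Z) = 6 - 6*Z (q(Z) = -6*(Z - 1*1) = -6*(Z - 1) = -6*(-1 + Z) = 6 - 6*Z)
Q(u) = 2 + 1/(6 - 6*u) + u/3 (Q(u) = 2 - (-1/(6 - 6*u) + u/(-3)) = 2 - (-1/(6 - 6*u) + u*(-1/3)) = 2 - (-1/(6 - 6*u) - u/3) = 2 + (1/(6 - 6*u) + u/3) = 2 + 1/(6 - 6*u) + u/3)
O(U, r) = (-15 + U)*(-2 + U)
O(Q(3), -7) - 46*(-478) = (30 + ((-1 + 2*(-1 + 3)*(6 + 3))/(6*(-1 + 3)))**2 - 17*(-1 + 2*(-1 + 3)*(6 + 3))/(6*(-1 + 3))) - 46*(-478) = (30 + ((1/6)*(-1 + 2*2*9)/2)**2 - 17*(-1 + 2*2*9)/(6*2)) + 21988 = (30 + ((1/6)*(1/2)*(-1 + 36))**2 - 17*(-1 + 36)/(6*2)) + 21988 = (30 + ((1/6)*(1/2)*35)**2 - 17*35/(6*2)) + 21988 = (30 + (35/12)**2 - 17*35/12) + 21988 = (30 + 1225/144 - 595/12) + 21988 = -1595/144 + 21988 = 3164677/144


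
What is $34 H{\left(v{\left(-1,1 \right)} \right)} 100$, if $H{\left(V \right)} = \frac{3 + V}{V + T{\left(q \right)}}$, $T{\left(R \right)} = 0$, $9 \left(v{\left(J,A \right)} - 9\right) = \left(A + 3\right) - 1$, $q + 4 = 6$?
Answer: $\frac{31450}{7} \approx 4492.9$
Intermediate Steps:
$q = 2$ ($q = -4 + 6 = 2$)
$v{\left(J,A \right)} = \frac{83}{9} + \frac{A}{9}$ ($v{\left(J,A \right)} = 9 + \frac{\left(A + 3\right) - 1}{9} = 9 + \frac{\left(3 + A\right) - 1}{9} = 9 + \frac{2 + A}{9} = 9 + \left(\frac{2}{9} + \frac{A}{9}\right) = \frac{83}{9} + \frac{A}{9}$)
$H{\left(V \right)} = \frac{3 + V}{V}$ ($H{\left(V \right)} = \frac{3 + V}{V + 0} = \frac{3 + V}{V}$)
$34 H{\left(v{\left(-1,1 \right)} \right)} 100 = 34 \frac{3 + \left(\frac{83}{9} + \frac{1}{9} \cdot 1\right)}{\frac{83}{9} + \frac{1}{9} \cdot 1} \cdot 100 = 34 \frac{3 + \left(\frac{83}{9} + \frac{1}{9}\right)}{\frac{83}{9} + \frac{1}{9}} \cdot 100 = 34 \frac{3 + \frac{28}{3}}{\frac{28}{3}} \cdot 100 = 34 \cdot \frac{3}{28} \cdot \frac{37}{3} \cdot 100 = 34 \cdot \frac{37}{28} \cdot 100 = \frac{629}{14} \cdot 100 = \frac{31450}{7}$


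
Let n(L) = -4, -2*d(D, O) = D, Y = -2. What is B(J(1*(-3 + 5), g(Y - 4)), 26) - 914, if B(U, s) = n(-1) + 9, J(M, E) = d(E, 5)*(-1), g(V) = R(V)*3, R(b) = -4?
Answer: -909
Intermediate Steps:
d(D, O) = -D/2
g(V) = -12 (g(V) = -4*3 = -12)
J(M, E) = E/2 (J(M, E) = -E/2*(-1) = E/2)
B(U, s) = 5 (B(U, s) = -4 + 9 = 5)
B(J(1*(-3 + 5), g(Y - 4)), 26) - 914 = 5 - 914 = -909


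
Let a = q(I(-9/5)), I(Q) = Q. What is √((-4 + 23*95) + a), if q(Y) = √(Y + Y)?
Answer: √(54525 + 15*I*√10)/5 ≈ 46.701 + 0.020314*I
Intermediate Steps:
q(Y) = √2*√Y (q(Y) = √(2*Y) = √2*√Y)
a = 3*I*√10/5 (a = √2*√(-9/5) = √2*(3*I*√5/5) = 3*I*√10/5 ≈ 1.8974*I)
√((-4 + 23*95) + a) = √((-4 + 23*95) + 3*I*√10/5) = √((-4 + 2185) + 3*I*√10/5) = √(2181 + 3*I*√10/5)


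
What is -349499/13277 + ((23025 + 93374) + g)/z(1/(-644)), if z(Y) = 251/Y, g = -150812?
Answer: -56037514955/2146147388 ≈ -26.111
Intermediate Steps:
-349499/13277 + ((23025 + 93374) + g)/z(1/(-644)) = -349499/13277 + ((23025 + 93374) - 150812)/((251/(1/(-644)))) = -349499*1/13277 + (116399 - 150812)/((251/(-1/644))) = -349499/13277 - 34413/(251*(-644)) = -349499/13277 - 34413/(-161644) = -349499/13277 - 34413*(-1/161644) = -349499/13277 + 34413/161644 = -56037514955/2146147388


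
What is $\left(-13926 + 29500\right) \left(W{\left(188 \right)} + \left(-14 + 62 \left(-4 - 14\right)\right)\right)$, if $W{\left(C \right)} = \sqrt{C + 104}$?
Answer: $-17598620 + 31148 \sqrt{73} \approx -1.7332 \cdot 10^{7}$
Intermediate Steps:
$W{\left(C \right)} = \sqrt{104 + C}$
$\left(-13926 + 29500\right) \left(W{\left(188 \right)} + \left(-14 + 62 \left(-4 - 14\right)\right)\right) = \left(-13926 + 29500\right) \left(\sqrt{104 + 188} + \left(-14 + 62 \left(-4 - 14\right)\right)\right) = 15574 \left(\sqrt{292} + \left(-14 + 62 \left(-18\right)\right)\right) = 15574 \left(2 \sqrt{73} - 1130\right) = 15574 \left(-1130 + 2 \sqrt{73}\right) = -17598620 + 31148 \sqrt{73}$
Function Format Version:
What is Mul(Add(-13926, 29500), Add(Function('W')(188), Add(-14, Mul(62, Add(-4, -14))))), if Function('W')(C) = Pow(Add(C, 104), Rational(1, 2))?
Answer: Add(-17598620, Mul(31148, Pow(73, Rational(1, 2)))) ≈ -1.7332e+7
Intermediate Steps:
Function('W')(C) = Pow(Add(104, C), Rational(1, 2))
Mul(Add(-13926, 29500), Add(Function('W')(188), Add(-14, Mul(62, Add(-4, -14))))) = Mul(Add(-13926, 29500), Add(Pow(Add(104, 188), Rational(1, 2)), Add(-14, Mul(62, Add(-4, -14))))) = Mul(15574, Add(Pow(292, Rational(1, 2)), Add(-14, Mul(62, -18)))) = Mul(15574, Add(Mul(2, Pow(73, Rational(1, 2))), Add(-14, -1116))) = Mul(15574, Add(Mul(2, Pow(73, Rational(1, 2))), -1130)) = Mul(15574, Add(-1130, Mul(2, Pow(73, Rational(1, 2))))) = Add(-17598620, Mul(31148, Pow(73, Rational(1, 2))))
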